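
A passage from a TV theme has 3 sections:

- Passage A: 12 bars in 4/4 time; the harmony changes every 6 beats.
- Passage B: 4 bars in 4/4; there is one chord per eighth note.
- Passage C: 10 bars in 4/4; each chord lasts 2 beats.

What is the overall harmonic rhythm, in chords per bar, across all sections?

30/13 chords per bar

A: 12 × 4 = 48 beats ÷ 6 = 8 chords.
B: 4 × 4 = 16 beats ÷ 0.5 = 32 chords.
C: 10 × 4 = 40 beats ÷ 2 = 20 chords.
Overall: 60 chords over 26 bars → 60/26 = 30/13 chords per bar.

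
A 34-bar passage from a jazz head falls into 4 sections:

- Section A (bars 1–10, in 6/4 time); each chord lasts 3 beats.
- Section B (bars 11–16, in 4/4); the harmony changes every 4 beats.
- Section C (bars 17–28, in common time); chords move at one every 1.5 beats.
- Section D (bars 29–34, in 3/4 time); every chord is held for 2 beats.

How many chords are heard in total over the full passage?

67 chords

A: 10·6 = 60 beats, 60/3 = 20 chords.
B: 6·4 = 24 beats, 24/4 = 6 chords.
C: 12·4 = 48 beats, 48/1.5 = 32 chords.
D: 6·3 = 18 beats, 18/2 = 9 chords.
Total: 20 + 6 + 32 + 9 = 67.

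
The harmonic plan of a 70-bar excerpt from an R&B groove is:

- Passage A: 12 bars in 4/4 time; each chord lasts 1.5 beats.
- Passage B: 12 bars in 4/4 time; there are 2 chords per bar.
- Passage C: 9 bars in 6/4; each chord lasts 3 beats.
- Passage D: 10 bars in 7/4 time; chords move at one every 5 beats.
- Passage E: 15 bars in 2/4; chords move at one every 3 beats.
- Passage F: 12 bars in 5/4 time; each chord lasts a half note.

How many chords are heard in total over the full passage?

A has 48 beats and chords last 1.5 each, so 32 chords.
B has 48 beats and chords last 2 each, so 24 chords.
C has 54 beats and chords last 3 each, so 18 chords.
D has 70 beats and chords last 5 each, so 14 chords.
E has 30 beats and chords last 3 each, so 10 chords.
F has 60 beats and chords last 2 each, so 30 chords.
Total: 32 + 24 + 18 + 14 + 10 + 30 = 128.

128 chords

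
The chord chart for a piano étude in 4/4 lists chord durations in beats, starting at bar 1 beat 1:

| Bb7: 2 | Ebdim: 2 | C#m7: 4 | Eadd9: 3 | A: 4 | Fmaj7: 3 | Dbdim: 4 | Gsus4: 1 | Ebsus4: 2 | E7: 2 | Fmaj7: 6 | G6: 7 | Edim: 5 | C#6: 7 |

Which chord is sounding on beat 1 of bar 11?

Edim

Beat 1 of bar 11 is beat (11−1)×4 + 1 = 41 overall.
Running totals: Bb7 ends at 2, Ebdim ends at 4, C#m7 ends at 8, Eadd9 ends at 11, A ends at 15, Fmaj7 ends at 18, Dbdim ends at 22, Gsus4 ends at 23, Ebsus4 ends at 25, E7 ends at 27, Fmaj7 ends at 33, G6 ends at 40, Edim ends at 45.
Beat 41 falls within Edim.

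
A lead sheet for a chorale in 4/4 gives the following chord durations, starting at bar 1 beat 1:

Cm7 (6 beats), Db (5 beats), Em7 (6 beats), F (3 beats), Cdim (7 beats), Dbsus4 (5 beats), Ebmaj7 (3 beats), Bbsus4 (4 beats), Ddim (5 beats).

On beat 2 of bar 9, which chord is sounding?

Ebmaj7

Beat 2 of bar 9 is beat (9−1)×4 + 2 = 34 overall.
Running totals: Cm7 ends at 6, Db ends at 11, Em7 ends at 17, F ends at 20, Cdim ends at 27, Dbsus4 ends at 32, Ebmaj7 ends at 35.
Beat 34 falls within Ebmaj7.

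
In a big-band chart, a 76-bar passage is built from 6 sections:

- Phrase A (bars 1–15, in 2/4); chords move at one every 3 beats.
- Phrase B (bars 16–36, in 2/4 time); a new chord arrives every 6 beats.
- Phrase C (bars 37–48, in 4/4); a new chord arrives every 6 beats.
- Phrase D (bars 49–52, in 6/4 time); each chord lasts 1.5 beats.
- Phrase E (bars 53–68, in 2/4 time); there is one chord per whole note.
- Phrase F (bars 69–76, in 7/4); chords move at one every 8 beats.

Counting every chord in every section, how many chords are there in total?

56 chords

A: 15 bars × 2 beats = 30 beats; 3 beats/chord → 10 chords.
B: 21 bars × 2 beats = 42 beats; 6 beats/chord → 7 chords.
C: 12 bars × 4 beats = 48 beats; 6 beats/chord → 8 chords.
D: 4 bars × 6 beats = 24 beats; 1.5 beats/chord → 16 chords.
E: 16 bars × 2 beats = 32 beats; 4 beats/chord → 8 chords.
F: 8 bars × 7 beats = 56 beats; 8 beats/chord → 7 chords.
Total: 10 + 7 + 8 + 16 + 8 + 7 = 56.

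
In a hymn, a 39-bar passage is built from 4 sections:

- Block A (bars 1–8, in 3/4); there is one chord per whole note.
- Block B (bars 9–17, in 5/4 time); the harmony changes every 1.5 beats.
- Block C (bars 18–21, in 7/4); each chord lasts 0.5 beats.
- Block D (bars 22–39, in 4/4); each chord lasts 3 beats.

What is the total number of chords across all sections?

A: 8 bars × 3 beats = 24 beats; 4 beats/chord → 6 chords.
B: 9 bars × 5 beats = 45 beats; 1.5 beats/chord → 30 chords.
C: 4 bars × 7 beats = 28 beats; 0.5 beats/chord → 56 chords.
D: 18 bars × 4 beats = 72 beats; 3 beats/chord → 24 chords.
Total: 6 + 30 + 56 + 24 = 116.

116 chords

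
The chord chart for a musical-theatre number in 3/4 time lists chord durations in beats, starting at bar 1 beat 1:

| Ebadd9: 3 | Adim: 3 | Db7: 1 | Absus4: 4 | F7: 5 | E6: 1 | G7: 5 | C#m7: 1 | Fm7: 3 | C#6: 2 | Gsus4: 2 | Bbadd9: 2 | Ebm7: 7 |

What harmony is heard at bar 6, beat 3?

G7

Beat 3 of bar 6 is beat (6−1)×3 + 3 = 18 overall.
Running totals: Ebadd9 ends at 3, Adim ends at 6, Db7 ends at 7, Absus4 ends at 11, F7 ends at 16, E6 ends at 17, G7 ends at 22.
Beat 18 falls within G7.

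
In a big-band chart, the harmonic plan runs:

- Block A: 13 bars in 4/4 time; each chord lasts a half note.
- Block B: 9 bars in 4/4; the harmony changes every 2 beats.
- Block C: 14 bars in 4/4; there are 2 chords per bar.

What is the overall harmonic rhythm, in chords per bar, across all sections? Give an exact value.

A: 13 × 4 = 52 beats ÷ 2 = 26 chords.
B: 9 × 4 = 36 beats ÷ 2 = 18 chords.
C: 14 × 4 = 56 beats ÷ 2 = 28 chords.
Overall: 72 chords over 36 bars → 72/36 = 2 chords per bar.

2 chords per bar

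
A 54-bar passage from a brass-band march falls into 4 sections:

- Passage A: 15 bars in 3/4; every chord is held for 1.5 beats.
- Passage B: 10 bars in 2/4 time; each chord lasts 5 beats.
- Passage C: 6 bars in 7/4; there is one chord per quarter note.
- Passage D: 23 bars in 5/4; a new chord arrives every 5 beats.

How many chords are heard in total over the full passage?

A: 15 bars × 3 beats = 45 beats; 1.5 beats/chord → 30 chords.
B: 10 bars × 2 beats = 20 beats; 5 beats/chord → 4 chords.
C: 6 bars × 7 beats = 42 beats; 1 beat/chord → 42 chords.
D: 23 bars × 5 beats = 115 beats; 5 beats/chord → 23 chords.
Total: 30 + 4 + 42 + 23 = 99.

99 chords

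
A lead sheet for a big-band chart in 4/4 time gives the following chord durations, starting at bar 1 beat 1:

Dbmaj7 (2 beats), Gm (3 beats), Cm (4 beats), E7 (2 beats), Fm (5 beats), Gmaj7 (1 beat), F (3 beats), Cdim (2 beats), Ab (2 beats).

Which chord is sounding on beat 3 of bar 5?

F

Beat 3 of bar 5 is beat (5−1)×4 + 3 = 19 overall.
Running totals: Dbmaj7 ends at 2, Gm ends at 5, Cm ends at 9, E7 ends at 11, Fm ends at 16, Gmaj7 ends at 17, F ends at 20.
Beat 19 falls within F.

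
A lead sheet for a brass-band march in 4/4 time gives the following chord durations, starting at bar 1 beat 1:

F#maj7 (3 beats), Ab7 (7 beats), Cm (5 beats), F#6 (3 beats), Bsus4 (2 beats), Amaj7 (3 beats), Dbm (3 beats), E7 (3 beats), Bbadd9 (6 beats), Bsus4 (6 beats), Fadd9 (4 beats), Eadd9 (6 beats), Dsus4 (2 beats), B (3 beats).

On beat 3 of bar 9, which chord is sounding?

Beat 3 of bar 9 is beat (9−1)×4 + 3 = 35 overall.
Running totals: F#maj7 ends at 3, Ab7 ends at 10, Cm ends at 15, F#6 ends at 18, Bsus4 ends at 20, Amaj7 ends at 23, Dbm ends at 26, E7 ends at 29, Bbadd9 ends at 35.
Beat 35 falls within Bbadd9.

Bbadd9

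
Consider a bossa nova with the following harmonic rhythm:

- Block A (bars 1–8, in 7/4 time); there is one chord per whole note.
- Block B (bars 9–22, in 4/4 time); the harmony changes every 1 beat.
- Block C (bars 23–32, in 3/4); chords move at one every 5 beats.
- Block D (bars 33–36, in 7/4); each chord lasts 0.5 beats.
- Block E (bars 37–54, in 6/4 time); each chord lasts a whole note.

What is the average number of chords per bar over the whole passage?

A: 8 × 7 = 56 beats ÷ 4 = 14 chords.
B: 14 × 4 = 56 beats ÷ 1 = 56 chords.
C: 10 × 3 = 30 beats ÷ 5 = 6 chords.
D: 4 × 7 = 28 beats ÷ 0.5 = 56 chords.
E: 18 × 6 = 108 beats ÷ 4 = 27 chords.
Overall: 159 chords over 54 bars → 159/54 = 53/18 chords per bar.

53/18 chords per bar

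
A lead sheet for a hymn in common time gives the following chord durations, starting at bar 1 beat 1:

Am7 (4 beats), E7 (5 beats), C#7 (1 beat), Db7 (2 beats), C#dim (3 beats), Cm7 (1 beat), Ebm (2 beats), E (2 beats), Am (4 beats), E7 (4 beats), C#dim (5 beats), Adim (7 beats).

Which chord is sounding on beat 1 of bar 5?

Beat 1 of bar 5 is beat (5−1)×4 + 1 = 17 overall.
Running totals: Am7 ends at 4, E7 ends at 9, C#7 ends at 10, Db7 ends at 12, C#dim ends at 15, Cm7 ends at 16, Ebm ends at 18.
Beat 17 falls within Ebm.

Ebm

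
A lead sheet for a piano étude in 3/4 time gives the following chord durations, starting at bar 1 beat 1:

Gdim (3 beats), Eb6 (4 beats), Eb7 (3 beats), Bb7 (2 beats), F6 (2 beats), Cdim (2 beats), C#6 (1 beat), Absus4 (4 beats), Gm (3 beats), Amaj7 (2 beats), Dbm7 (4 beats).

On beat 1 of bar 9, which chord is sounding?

Beat 1 of bar 9 is beat (9−1)×3 + 1 = 25 overall.
Running totals: Gdim ends at 3, Eb6 ends at 7, Eb7 ends at 10, Bb7 ends at 12, F6 ends at 14, Cdim ends at 16, C#6 ends at 17, Absus4 ends at 21, Gm ends at 24, Amaj7 ends at 26.
Beat 25 falls within Amaj7.

Amaj7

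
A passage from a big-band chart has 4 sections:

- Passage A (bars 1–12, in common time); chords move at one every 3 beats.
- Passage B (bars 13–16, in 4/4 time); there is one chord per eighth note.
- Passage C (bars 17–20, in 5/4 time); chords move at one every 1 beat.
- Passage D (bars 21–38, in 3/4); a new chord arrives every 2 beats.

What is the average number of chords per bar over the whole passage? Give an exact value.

2.5 chords per bar

A: 12 bars of 4 beats is 48 beats; at 3 beats each that's 16 chords.
B: 4 bars of 4 beats is 16 beats; at 0.5 beats each that's 32 chords.
C: 4 bars of 5 beats is 20 beats; at 1 beat each that's 20 chords.
D: 18 bars of 3 beats is 54 beats; at 2 beats each that's 27 chords.
Overall: 95 chords over 38 bars → 95/38 = 2.5 chords per bar.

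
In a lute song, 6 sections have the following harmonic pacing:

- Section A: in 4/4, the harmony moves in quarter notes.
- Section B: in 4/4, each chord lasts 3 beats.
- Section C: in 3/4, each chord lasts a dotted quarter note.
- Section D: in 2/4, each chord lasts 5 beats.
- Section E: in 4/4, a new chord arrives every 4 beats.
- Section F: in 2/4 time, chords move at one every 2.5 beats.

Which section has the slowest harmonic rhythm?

A: 4 beats/bar ÷ 1 beat/chord = 4 chords/bar.
B: 4 beats/bar ÷ 3 beats/chord = 4/3 chords/bar.
C: 3 beats/bar ÷ 1.5 beats/chord = 2 chords/bar.
D: 2 beats/bar ÷ 5 beats/chord = 0.4 chords/bar.
E: 4 beats/bar ÷ 4 beats/chord = 1 chord/bar.
F: 2 beats/bar ÷ 2.5 beats/chord = 0.8 chords/bar.
Slowest is D at 0.4 chords/bar.

Section D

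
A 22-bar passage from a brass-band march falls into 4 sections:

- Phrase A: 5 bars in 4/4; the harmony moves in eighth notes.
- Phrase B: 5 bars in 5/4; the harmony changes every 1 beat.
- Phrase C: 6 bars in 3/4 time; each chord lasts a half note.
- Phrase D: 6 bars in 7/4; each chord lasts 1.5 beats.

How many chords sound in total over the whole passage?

A: 5·4 = 20 beats, 20/0.5 = 40 chords.
B: 5·5 = 25 beats, 25/1 = 25 chords.
C: 6·3 = 18 beats, 18/2 = 9 chords.
D: 6·7 = 42 beats, 42/1.5 = 28 chords.
Total: 40 + 25 + 9 + 28 = 102.

102 chords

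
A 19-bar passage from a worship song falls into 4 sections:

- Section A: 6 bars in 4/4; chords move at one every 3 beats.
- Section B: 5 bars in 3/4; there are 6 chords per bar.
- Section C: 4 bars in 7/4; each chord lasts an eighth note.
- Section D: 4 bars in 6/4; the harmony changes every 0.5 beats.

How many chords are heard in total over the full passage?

142 chords

A: 6·4 = 24 beats, 24/3 = 8 chords.
B: 5·3 = 15 beats, 15/0.5 = 30 chords.
C: 4·7 = 28 beats, 28/0.5 = 56 chords.
D: 4·6 = 24 beats, 24/0.5 = 48 chords.
Total: 8 + 30 + 56 + 48 = 142.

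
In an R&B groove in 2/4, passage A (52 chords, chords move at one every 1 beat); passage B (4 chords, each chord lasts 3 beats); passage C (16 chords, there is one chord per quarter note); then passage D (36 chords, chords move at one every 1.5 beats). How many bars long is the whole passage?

67 bars

A: 52 × 1 = 52 beats = 26 bars.
B: 4 × 3 = 12 beats = 6 bars.
C: 16 × 1 = 16 beats = 8 bars.
D: 36 × 1.5 = 54 beats = 27 bars.
Total: 26 + 6 + 8 + 27 = 67 bars.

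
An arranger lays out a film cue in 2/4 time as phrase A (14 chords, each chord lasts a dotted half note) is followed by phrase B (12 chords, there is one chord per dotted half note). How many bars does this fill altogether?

39 bars

A: 14 × 3 = 42 beats = 21 bars.
B: 12 × 3 = 36 beats = 18 bars.
Total: 21 + 18 = 39 bars.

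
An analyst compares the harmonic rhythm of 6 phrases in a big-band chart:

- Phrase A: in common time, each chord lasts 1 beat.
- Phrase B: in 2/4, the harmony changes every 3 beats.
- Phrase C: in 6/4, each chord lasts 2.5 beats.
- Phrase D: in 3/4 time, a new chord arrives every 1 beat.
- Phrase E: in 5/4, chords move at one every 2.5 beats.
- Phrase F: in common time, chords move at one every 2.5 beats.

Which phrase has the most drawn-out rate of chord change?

A: 4/1 = 4 chords/bar.
B: 2/3 = 2/3 chords/bar.
C: 6/2.5 = 2.4 chords/bar.
D: 3/1 = 3 chords/bar.
E: 5/2.5 = 2 chords/bar.
F: 4/2.5 = 1.6 chords/bar.
Slowest is B at 2/3 chords/bar.

Phrase B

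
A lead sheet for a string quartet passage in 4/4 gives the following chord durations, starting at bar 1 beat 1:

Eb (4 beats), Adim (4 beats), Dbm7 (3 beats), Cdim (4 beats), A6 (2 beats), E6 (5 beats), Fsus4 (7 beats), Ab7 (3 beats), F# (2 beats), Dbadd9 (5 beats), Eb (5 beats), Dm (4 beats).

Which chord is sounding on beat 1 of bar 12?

Beat 1 of bar 12 is beat (12−1)×4 + 1 = 45 overall.
Running totals: Eb ends at 4, Adim ends at 8, Dbm7 ends at 11, Cdim ends at 15, A6 ends at 17, E6 ends at 22, Fsus4 ends at 29, Ab7 ends at 32, F# ends at 34, Dbadd9 ends at 39, Eb ends at 44, Dm ends at 48.
Beat 45 falls within Dm.

Dm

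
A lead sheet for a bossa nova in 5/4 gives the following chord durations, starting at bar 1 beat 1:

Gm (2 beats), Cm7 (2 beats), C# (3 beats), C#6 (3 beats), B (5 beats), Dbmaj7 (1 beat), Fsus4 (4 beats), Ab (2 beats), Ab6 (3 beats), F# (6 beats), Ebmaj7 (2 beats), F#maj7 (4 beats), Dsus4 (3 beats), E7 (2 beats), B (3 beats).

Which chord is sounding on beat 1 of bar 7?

F#

Beat 1 of bar 7 is beat (7−1)×5 + 1 = 31 overall.
Running totals: Gm ends at 2, Cm7 ends at 4, C# ends at 7, C#6 ends at 10, B ends at 15, Dbmaj7 ends at 16, Fsus4 ends at 20, Ab ends at 22, Ab6 ends at 25, F# ends at 31.
Beat 31 falls within F#.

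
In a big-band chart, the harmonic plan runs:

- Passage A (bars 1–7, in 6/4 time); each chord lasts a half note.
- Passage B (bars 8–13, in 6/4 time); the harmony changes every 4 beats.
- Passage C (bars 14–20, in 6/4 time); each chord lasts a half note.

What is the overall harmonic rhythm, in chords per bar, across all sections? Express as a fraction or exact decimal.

A: 7 bars of 6 beats is 42 beats; at 2 beats each that's 21 chords.
B: 6 bars of 6 beats is 36 beats; at 4 beats each that's 9 chords.
C: 7 bars of 6 beats is 42 beats; at 2 beats each that's 21 chords.
Overall: 51 chords over 20 bars → 51/20 = 2.55 chords per bar.

2.55 chords per bar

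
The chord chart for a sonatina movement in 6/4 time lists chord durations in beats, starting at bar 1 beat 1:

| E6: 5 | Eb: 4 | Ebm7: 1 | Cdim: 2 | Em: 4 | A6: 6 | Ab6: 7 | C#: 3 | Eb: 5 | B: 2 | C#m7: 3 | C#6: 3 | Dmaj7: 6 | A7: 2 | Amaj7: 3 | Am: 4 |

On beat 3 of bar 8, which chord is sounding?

C#6

Beat 3 of bar 8 is beat (8−1)×6 + 3 = 45 overall.
Running totals: E6 ends at 5, Eb ends at 9, Ebm7 ends at 10, Cdim ends at 12, Em ends at 16, A6 ends at 22, Ab6 ends at 29, C# ends at 32, Eb ends at 37, B ends at 39, C#m7 ends at 42, C#6 ends at 45.
Beat 45 falls within C#6.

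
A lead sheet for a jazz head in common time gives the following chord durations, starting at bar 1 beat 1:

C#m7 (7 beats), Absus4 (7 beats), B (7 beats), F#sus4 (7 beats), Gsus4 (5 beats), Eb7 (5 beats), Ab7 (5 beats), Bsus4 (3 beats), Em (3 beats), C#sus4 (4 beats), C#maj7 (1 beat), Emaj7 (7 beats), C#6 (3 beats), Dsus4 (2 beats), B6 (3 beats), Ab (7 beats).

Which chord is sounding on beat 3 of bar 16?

Beat 3 of bar 16 is beat (16−1)×4 + 3 = 63 overall.
Running totals: C#m7 ends at 7, Absus4 ends at 14, B ends at 21, F#sus4 ends at 28, Gsus4 ends at 33, Eb7 ends at 38, Ab7 ends at 43, Bsus4 ends at 46, Em ends at 49, C#sus4 ends at 53, C#maj7 ends at 54, Emaj7 ends at 61, C#6 ends at 64.
Beat 63 falls within C#6.

C#6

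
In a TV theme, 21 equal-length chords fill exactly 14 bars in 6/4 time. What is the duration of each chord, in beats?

14 bars × 6 beats/bar = 84 beats total.
84 beats ÷ 21 chords = 4 beats per chord.
(That is a whole note.)

4 beats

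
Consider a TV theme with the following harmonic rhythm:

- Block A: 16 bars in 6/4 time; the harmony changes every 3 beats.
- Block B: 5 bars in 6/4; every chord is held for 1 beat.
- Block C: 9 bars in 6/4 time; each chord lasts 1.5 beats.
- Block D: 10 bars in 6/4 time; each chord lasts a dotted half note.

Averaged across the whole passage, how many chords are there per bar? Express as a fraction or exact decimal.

2.95 chords per bar

A: 16 bars of 6 beats is 96 beats; at 3 beats each that's 32 chords.
B: 5 bars of 6 beats is 30 beats; at 1 beat each that's 30 chords.
C: 9 bars of 6 beats is 54 beats; at 1.5 beats each that's 36 chords.
D: 10 bars of 6 beats is 60 beats; at 3 beats each that's 20 chords.
Overall: 118 chords over 40 bars → 118/40 = 2.95 chords per bar.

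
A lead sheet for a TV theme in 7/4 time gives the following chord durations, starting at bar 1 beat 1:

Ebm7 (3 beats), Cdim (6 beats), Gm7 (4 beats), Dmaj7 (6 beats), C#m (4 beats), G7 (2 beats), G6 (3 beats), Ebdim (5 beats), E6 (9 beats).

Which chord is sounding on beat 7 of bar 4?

G6

Beat 7 of bar 4 is beat (4−1)×7 + 7 = 28 overall.
Running totals: Ebm7 ends at 3, Cdim ends at 9, Gm7 ends at 13, Dmaj7 ends at 19, C#m ends at 23, G7 ends at 25, G6 ends at 28.
Beat 28 falls within G6.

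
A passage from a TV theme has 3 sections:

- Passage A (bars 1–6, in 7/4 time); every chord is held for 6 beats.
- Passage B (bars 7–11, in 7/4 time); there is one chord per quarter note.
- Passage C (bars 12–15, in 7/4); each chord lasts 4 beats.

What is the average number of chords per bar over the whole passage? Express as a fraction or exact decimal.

A: 6 × 7 = 42 beats ÷ 6 = 7 chords.
B: 5 × 7 = 35 beats ÷ 1 = 35 chords.
C: 4 × 7 = 28 beats ÷ 4 = 7 chords.
Overall: 49 chords over 15 bars → 49/15 = 49/15 chords per bar.

49/15 chords per bar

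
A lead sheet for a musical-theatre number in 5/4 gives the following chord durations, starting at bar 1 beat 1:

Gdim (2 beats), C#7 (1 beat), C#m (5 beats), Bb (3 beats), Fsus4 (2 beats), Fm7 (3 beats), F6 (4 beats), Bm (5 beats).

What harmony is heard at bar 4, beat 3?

F6

Beat 3 of bar 4 is beat (4−1)×5 + 3 = 18 overall.
Running totals: Gdim ends at 2, C#7 ends at 3, C#m ends at 8, Bb ends at 11, Fsus4 ends at 13, Fm7 ends at 16, F6 ends at 20.
Beat 18 falls within F6.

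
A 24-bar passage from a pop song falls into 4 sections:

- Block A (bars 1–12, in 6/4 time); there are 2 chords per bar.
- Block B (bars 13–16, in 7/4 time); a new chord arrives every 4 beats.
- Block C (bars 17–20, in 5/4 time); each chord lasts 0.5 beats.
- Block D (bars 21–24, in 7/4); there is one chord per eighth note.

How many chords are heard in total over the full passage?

A has 72 beats and chords last 3 each, so 24 chords.
B has 28 beats and chords last 4 each, so 7 chords.
C has 20 beats and chords last 0.5 each, so 40 chords.
D has 28 beats and chords last 0.5 each, so 56 chords.
Total: 24 + 7 + 40 + 56 = 127.

127 chords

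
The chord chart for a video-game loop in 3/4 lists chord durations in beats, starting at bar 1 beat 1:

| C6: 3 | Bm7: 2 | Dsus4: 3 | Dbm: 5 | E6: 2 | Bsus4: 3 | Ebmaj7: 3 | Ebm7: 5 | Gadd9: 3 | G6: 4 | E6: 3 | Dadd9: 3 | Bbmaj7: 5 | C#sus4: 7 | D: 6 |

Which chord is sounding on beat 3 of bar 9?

Beat 3 of bar 9 is beat (9−1)×3 + 3 = 27 overall.
Running totals: C6 ends at 3, Bm7 ends at 5, Dsus4 ends at 8, Dbm ends at 13, E6 ends at 15, Bsus4 ends at 18, Ebmaj7 ends at 21, Ebm7 ends at 26, Gadd9 ends at 29.
Beat 27 falls within Gadd9.

Gadd9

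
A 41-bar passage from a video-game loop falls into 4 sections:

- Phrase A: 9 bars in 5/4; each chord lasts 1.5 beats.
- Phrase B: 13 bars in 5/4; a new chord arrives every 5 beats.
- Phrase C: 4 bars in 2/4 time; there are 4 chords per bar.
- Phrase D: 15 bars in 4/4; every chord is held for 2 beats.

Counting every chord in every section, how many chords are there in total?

89 chords

A: 9 bars × 5 beats = 45 beats; 1.5 beats/chord → 30 chords.
B: 13 bars × 5 beats = 65 beats; 5 beats/chord → 13 chords.
C: 4 bars × 2 beats = 8 beats; 0.5 beats/chord → 16 chords.
D: 15 bars × 4 beats = 60 beats; 2 beats/chord → 30 chords.
Total: 30 + 13 + 16 + 30 = 89.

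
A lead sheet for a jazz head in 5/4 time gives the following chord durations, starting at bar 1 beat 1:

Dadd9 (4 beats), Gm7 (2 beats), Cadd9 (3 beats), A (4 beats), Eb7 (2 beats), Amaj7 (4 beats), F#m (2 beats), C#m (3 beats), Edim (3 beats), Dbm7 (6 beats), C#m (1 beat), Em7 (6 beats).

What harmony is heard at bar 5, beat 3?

C#m

Beat 3 of bar 5 is beat (5−1)×5 + 3 = 23 overall.
Running totals: Dadd9 ends at 4, Gm7 ends at 6, Cadd9 ends at 9, A ends at 13, Eb7 ends at 15, Amaj7 ends at 19, F#m ends at 21, C#m ends at 24.
Beat 23 falls within C#m.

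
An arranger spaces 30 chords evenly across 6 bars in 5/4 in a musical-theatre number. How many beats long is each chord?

1 beat

6 bars × 5 beats/bar = 30 beats total.
30 beats ÷ 30 chords = 1 beats per chord.
(That is a quarter note.)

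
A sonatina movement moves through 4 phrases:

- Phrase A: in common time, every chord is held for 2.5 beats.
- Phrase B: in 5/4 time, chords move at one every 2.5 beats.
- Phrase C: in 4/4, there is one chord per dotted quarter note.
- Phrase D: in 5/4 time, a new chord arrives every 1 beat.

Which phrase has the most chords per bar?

A: 4 beats/bar ÷ 2.5 beats/chord = 1.6 chords/bar.
B: 5 beats/bar ÷ 2.5 beats/chord = 2 chords/bar.
C: 4 beats/bar ÷ 1.5 beats/chord = 8/3 chords/bar.
D: 5 beats/bar ÷ 1 beat/chord = 5 chords/bar.
Fastest is D at 5 chords/bar.

Phrase D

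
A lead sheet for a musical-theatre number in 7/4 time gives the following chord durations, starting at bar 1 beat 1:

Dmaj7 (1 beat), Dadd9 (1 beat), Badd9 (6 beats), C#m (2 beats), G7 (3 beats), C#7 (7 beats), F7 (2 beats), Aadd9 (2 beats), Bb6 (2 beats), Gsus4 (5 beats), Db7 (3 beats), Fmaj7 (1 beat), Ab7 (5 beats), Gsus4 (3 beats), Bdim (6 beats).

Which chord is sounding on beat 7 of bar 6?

Gsus4

Beat 7 of bar 6 is beat (6−1)×7 + 7 = 42 overall.
Running totals: Dmaj7 ends at 1, Dadd9 ends at 2, Badd9 ends at 8, C#m ends at 10, G7 ends at 13, C#7 ends at 20, F7 ends at 22, Aadd9 ends at 24, Bb6 ends at 26, Gsus4 ends at 31, Db7 ends at 34, Fmaj7 ends at 35, Ab7 ends at 40, Gsus4 ends at 43.
Beat 42 falls within Gsus4.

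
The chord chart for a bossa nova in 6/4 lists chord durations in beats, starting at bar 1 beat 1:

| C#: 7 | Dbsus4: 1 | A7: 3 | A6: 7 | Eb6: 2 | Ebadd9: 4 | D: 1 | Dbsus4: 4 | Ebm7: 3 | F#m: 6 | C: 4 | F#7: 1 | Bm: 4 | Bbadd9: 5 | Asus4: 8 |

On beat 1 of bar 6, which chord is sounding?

Ebm7

Beat 1 of bar 6 is beat (6−1)×6 + 1 = 31 overall.
Running totals: C# ends at 7, Dbsus4 ends at 8, A7 ends at 11, A6 ends at 18, Eb6 ends at 20, Ebadd9 ends at 24, D ends at 25, Dbsus4 ends at 29, Ebm7 ends at 32.
Beat 31 falls within Ebm7.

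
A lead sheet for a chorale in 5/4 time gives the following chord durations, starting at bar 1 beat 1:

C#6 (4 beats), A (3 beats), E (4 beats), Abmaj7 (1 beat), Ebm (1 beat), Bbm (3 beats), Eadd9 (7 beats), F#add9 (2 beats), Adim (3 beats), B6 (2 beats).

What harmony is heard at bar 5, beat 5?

F#add9

Beat 5 of bar 5 is beat (5−1)×5 + 5 = 25 overall.
Running totals: C#6 ends at 4, A ends at 7, E ends at 11, Abmaj7 ends at 12, Ebm ends at 13, Bbm ends at 16, Eadd9 ends at 23, F#add9 ends at 25.
Beat 25 falls within F#add9.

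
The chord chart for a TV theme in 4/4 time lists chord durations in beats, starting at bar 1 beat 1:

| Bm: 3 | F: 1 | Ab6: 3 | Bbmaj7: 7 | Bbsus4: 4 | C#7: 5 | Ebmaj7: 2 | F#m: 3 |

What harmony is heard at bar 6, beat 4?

Beat 4 of bar 6 is beat (6−1)×4 + 4 = 24 overall.
Running totals: Bm ends at 3, F ends at 4, Ab6 ends at 7, Bbmaj7 ends at 14, Bbsus4 ends at 18, C#7 ends at 23, Ebmaj7 ends at 25.
Beat 24 falls within Ebmaj7.

Ebmaj7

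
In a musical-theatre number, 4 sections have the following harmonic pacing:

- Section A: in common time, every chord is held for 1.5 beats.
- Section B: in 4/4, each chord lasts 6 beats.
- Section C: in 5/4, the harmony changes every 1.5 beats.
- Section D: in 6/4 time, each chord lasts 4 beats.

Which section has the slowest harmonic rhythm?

A: 4/1.5 = 8/3 chords/bar.
B: 4/6 = 2/3 chords/bar.
C: 5/1.5 = 10/3 chords/bar.
D: 6/4 = 1.5 chords/bar.
Slowest is B at 2/3 chords/bar.

Section B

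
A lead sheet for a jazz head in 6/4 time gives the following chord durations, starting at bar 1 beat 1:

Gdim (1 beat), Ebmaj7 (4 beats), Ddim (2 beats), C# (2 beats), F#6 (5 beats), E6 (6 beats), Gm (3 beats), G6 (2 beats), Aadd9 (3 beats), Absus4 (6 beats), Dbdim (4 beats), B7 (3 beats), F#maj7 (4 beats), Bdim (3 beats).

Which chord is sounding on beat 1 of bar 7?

Dbdim

Beat 1 of bar 7 is beat (7−1)×6 + 1 = 37 overall.
Running totals: Gdim ends at 1, Ebmaj7 ends at 5, Ddim ends at 7, C# ends at 9, F#6 ends at 14, E6 ends at 20, Gm ends at 23, G6 ends at 25, Aadd9 ends at 28, Absus4 ends at 34, Dbdim ends at 38.
Beat 37 falls within Dbdim.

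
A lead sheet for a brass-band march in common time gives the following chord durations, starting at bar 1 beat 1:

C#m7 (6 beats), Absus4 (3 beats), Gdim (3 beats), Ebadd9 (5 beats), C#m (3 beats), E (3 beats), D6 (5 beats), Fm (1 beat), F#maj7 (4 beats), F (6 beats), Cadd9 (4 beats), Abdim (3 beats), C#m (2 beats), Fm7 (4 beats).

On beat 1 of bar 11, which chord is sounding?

Beat 1 of bar 11 is beat (11−1)×4 + 1 = 41 overall.
Running totals: C#m7 ends at 6, Absus4 ends at 9, Gdim ends at 12, Ebadd9 ends at 17, C#m ends at 20, E ends at 23, D6 ends at 28, Fm ends at 29, F#maj7 ends at 33, F ends at 39, Cadd9 ends at 43.
Beat 41 falls within Cadd9.

Cadd9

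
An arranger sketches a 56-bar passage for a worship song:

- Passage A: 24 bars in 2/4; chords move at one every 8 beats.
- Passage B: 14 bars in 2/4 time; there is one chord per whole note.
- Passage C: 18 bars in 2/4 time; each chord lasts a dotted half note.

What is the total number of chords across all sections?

25 chords

A: 24·2 = 48 beats, 48/8 = 6 chords.
B: 14·2 = 28 beats, 28/4 = 7 chords.
C: 18·2 = 36 beats, 36/3 = 12 chords.
Total: 6 + 7 + 12 = 25.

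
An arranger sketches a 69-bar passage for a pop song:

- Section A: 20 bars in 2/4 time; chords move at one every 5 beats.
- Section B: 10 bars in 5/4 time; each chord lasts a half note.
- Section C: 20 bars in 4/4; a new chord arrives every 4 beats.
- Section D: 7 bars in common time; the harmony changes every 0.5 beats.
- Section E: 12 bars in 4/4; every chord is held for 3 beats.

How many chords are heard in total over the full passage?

125 chords

A has 40 beats and chords last 5 each, so 8 chords.
B has 50 beats and chords last 2 each, so 25 chords.
C has 80 beats and chords last 4 each, so 20 chords.
D has 28 beats and chords last 0.5 each, so 56 chords.
E has 48 beats and chords last 3 each, so 16 chords.
Total: 8 + 25 + 20 + 56 + 16 = 125.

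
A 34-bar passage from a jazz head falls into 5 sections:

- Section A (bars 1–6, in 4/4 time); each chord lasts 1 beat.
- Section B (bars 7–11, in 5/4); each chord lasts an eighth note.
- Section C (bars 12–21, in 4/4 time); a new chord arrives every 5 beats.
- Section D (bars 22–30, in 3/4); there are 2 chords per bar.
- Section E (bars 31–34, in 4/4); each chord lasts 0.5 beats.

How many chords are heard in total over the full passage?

A: 6 bars × 4 beats = 24 beats; 1 beat/chord → 24 chords.
B: 5 bars × 5 beats = 25 beats; 0.5 beats/chord → 50 chords.
C: 10 bars × 4 beats = 40 beats; 5 beats/chord → 8 chords.
D: 9 bars × 3 beats = 27 beats; 1.5 beats/chord → 18 chords.
E: 4 bars × 4 beats = 16 beats; 0.5 beats/chord → 32 chords.
Total: 24 + 50 + 8 + 18 + 32 = 132.

132 chords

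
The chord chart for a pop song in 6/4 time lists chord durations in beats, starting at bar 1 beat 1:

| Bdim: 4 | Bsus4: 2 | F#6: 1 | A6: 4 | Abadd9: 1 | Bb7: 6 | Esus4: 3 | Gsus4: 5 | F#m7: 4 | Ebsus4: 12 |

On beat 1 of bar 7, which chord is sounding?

Ebsus4

Beat 1 of bar 7 is beat (7−1)×6 + 1 = 37 overall.
Running totals: Bdim ends at 4, Bsus4 ends at 6, F#6 ends at 7, A6 ends at 11, Abadd9 ends at 12, Bb7 ends at 18, Esus4 ends at 21, Gsus4 ends at 26, F#m7 ends at 30, Ebsus4 ends at 42.
Beat 37 falls within Ebsus4.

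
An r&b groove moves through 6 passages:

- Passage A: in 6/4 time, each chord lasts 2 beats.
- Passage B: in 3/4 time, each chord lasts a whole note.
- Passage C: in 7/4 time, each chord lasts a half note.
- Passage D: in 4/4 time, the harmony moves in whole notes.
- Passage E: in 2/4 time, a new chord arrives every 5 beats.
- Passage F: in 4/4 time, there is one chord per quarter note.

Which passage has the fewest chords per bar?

Passage E

A: 6 beats/bar ÷ 2 beats/chord = 3 chords/bar.
B: 3 beats/bar ÷ 4 beats/chord = 0.75 chords/bar.
C: 7 beats/bar ÷ 2 beats/chord = 3.5 chords/bar.
D: 4 beats/bar ÷ 4 beats/chord = 1 chord/bar.
E: 2 beats/bar ÷ 5 beats/chord = 0.4 chords/bar.
F: 4 beats/bar ÷ 1 beat/chord = 4 chords/bar.
Slowest is E at 0.4 chords/bar.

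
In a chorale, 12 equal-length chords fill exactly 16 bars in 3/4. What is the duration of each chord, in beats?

4 beats

16 bars × 3 beats/bar = 48 beats total.
48 beats ÷ 12 chords = 4 beats per chord.
(That is a whole note.)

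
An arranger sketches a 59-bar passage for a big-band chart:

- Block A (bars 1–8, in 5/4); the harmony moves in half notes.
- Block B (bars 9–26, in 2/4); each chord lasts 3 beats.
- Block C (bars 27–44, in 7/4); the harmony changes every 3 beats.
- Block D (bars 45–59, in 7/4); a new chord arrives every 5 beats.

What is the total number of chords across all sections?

A has 40 beats and chords last 2 each, so 20 chords.
B has 36 beats and chords last 3 each, so 12 chords.
C has 126 beats and chords last 3 each, so 42 chords.
D has 105 beats and chords last 5 each, so 21 chords.
Total: 20 + 12 + 42 + 21 = 95.

95 chords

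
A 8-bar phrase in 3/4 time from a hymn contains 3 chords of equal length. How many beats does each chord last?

8 beats

8 bars × 3 beats/bar = 24 beats total.
24 beats ÷ 3 chords = 8 beats per chord.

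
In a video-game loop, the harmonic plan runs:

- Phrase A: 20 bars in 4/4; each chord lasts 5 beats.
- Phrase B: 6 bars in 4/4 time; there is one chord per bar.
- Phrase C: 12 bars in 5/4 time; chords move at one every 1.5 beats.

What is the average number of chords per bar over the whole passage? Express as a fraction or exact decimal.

A: 20 bars of 4 beats is 80 beats; at 5 beats each that's 16 chords.
B: 6 bars of 4 beats is 24 beats; at 4 beats each that's 6 chords.
C: 12 bars of 5 beats is 60 beats; at 1.5 beats each that's 40 chords.
Overall: 62 chords over 38 bars → 62/38 = 31/19 chords per bar.

31/19 chords per bar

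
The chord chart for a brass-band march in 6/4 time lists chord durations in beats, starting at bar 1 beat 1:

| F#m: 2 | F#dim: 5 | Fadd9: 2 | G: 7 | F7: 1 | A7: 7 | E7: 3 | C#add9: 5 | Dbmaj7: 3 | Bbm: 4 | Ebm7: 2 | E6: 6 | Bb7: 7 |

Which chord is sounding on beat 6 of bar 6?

Bbm

Beat 6 of bar 6 is beat (6−1)×6 + 6 = 36 overall.
Running totals: F#m ends at 2, F#dim ends at 7, Fadd9 ends at 9, G ends at 16, F7 ends at 17, A7 ends at 24, E7 ends at 27, C#add9 ends at 32, Dbmaj7 ends at 35, Bbm ends at 39.
Beat 36 falls within Bbm.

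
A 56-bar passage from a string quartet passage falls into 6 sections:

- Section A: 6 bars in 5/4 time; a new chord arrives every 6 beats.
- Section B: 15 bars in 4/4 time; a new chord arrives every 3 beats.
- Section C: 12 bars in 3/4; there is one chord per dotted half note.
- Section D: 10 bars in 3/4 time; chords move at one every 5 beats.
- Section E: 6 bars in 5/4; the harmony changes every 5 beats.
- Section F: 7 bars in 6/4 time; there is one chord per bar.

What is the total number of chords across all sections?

A: 6 bars × 5 beats = 30 beats; 6 beats/chord → 5 chords.
B: 15 bars × 4 beats = 60 beats; 3 beats/chord → 20 chords.
C: 12 bars × 3 beats = 36 beats; 3 beats/chord → 12 chords.
D: 10 bars × 3 beats = 30 beats; 5 beats/chord → 6 chords.
E: 6 bars × 5 beats = 30 beats; 5 beats/chord → 6 chords.
F: 7 bars × 6 beats = 42 beats; 6 beats/chord → 7 chords.
Total: 5 + 20 + 12 + 6 + 6 + 7 = 56.

56 chords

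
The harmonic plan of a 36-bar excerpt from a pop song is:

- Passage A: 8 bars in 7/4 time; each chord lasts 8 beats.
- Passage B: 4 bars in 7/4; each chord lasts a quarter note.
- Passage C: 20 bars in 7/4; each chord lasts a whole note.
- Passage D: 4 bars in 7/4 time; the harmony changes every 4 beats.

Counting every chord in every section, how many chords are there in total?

A: 8 bars × 7 beats = 56 beats; 8 beats/chord → 7 chords.
B: 4 bars × 7 beats = 28 beats; 1 beat/chord → 28 chords.
C: 20 bars × 7 beats = 140 beats; 4 beats/chord → 35 chords.
D: 4 bars × 7 beats = 28 beats; 4 beats/chord → 7 chords.
Total: 7 + 28 + 35 + 7 = 77.

77 chords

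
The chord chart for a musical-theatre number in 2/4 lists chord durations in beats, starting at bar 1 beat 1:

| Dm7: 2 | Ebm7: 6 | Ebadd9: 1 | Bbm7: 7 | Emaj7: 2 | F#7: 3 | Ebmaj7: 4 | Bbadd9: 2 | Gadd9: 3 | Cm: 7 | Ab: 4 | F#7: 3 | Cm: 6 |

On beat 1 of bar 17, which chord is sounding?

Beat 1 of bar 17 is beat (17−1)×2 + 1 = 33 overall.
Running totals: Dm7 ends at 2, Ebm7 ends at 8, Ebadd9 ends at 9, Bbm7 ends at 16, Emaj7 ends at 18, F#7 ends at 21, Ebmaj7 ends at 25, Bbadd9 ends at 27, Gadd9 ends at 30, Cm ends at 37.
Beat 33 falls within Cm.

Cm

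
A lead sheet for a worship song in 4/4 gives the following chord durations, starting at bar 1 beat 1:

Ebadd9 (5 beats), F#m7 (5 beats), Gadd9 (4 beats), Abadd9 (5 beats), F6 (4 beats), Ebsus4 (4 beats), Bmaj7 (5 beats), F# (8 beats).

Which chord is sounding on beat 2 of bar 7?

Ebsus4

Beat 2 of bar 7 is beat (7−1)×4 + 2 = 26 overall.
Running totals: Ebadd9 ends at 5, F#m7 ends at 10, Gadd9 ends at 14, Abadd9 ends at 19, F6 ends at 23, Ebsus4 ends at 27.
Beat 26 falls within Ebsus4.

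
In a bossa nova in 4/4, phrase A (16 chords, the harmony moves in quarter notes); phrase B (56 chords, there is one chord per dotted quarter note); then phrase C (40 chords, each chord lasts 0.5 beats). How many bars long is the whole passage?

A: 16 × 1 = 16 beats = 4 bars.
B: 56 × 1.5 = 84 beats = 21 bars.
C: 40 × 0.5 = 20 beats = 5 bars.
Total: 4 + 21 + 5 = 30 bars.

30 bars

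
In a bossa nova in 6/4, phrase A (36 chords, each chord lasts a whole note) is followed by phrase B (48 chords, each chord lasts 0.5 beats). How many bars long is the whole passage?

A: 36 × 4 = 144 beats = 24 bars.
B: 48 × 0.5 = 24 beats = 4 bars.
Total: 24 + 4 = 28 bars.

28 bars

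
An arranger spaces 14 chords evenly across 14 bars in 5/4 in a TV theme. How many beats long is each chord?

14 bars × 5 beats/bar = 70 beats total.
70 beats ÷ 14 chords = 5 beats per chord.

5 beats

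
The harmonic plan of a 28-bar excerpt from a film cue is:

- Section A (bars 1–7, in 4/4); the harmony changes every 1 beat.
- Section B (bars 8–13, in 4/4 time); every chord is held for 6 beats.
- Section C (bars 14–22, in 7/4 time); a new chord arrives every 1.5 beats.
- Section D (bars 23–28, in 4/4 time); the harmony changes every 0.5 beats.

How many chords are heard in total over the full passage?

122 chords

A has 28 beats and chords last 1 each, so 28 chords.
B has 24 beats and chords last 6 each, so 4 chords.
C has 63 beats and chords last 1.5 each, so 42 chords.
D has 24 beats and chords last 0.5 each, so 48 chords.
Total: 28 + 4 + 42 + 48 = 122.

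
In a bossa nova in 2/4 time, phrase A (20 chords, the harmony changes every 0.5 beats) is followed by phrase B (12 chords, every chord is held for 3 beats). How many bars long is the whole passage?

23 bars

A: 20 × 0.5 = 10 beats = 5 bars.
B: 12 × 3 = 36 beats = 18 bars.
Total: 5 + 18 = 23 bars.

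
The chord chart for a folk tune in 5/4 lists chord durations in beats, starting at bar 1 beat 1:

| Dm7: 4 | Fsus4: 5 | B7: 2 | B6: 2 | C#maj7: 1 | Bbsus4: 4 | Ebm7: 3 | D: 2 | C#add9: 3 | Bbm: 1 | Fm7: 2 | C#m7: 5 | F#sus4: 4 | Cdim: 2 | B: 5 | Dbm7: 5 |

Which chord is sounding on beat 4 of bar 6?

Beat 4 of bar 6 is beat (6−1)×5 + 4 = 29 overall.
Running totals: Dm7 ends at 4, Fsus4 ends at 9, B7 ends at 11, B6 ends at 13, C#maj7 ends at 14, Bbsus4 ends at 18, Ebm7 ends at 21, D ends at 23, C#add9 ends at 26, Bbm ends at 27, Fm7 ends at 29.
Beat 29 falls within Fm7.

Fm7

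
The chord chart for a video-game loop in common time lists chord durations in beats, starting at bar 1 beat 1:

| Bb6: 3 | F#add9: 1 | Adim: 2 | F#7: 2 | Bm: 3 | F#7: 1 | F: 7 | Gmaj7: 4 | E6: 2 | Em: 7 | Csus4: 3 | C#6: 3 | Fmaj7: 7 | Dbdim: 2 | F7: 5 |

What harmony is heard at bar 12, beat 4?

F7

Beat 4 of bar 12 is beat (12−1)×4 + 4 = 48 overall.
Running totals: Bb6 ends at 3, F#add9 ends at 4, Adim ends at 6, F#7 ends at 8, Bm ends at 11, F#7 ends at 12, F ends at 19, Gmaj7 ends at 23, E6 ends at 25, Em ends at 32, Csus4 ends at 35, C#6 ends at 38, Fmaj7 ends at 45, Dbdim ends at 47, F7 ends at 52.
Beat 48 falls within F7.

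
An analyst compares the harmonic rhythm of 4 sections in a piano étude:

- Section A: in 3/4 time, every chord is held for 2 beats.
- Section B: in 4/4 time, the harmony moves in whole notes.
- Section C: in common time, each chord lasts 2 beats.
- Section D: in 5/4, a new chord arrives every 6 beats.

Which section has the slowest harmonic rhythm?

A: each chord is 2 beats in 3/4, so 1.5 per bar.
B: each chord is 4 beats in 4/4, so 1 per bar.
C: each chord is 2 beats in 4/4, so 2 per bar.
D: each chord is 6 beats in 5/4, so 5/6 per bar.
Slowest is D at 5/6 chords/bar.

Section D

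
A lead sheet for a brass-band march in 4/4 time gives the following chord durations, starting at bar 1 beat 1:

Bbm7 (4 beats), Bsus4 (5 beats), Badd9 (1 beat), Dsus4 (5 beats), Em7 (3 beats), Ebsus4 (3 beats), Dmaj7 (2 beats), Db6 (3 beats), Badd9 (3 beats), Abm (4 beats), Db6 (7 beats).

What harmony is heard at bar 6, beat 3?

Beat 3 of bar 6 is beat (6−1)×4 + 3 = 23 overall.
Running totals: Bbm7 ends at 4, Bsus4 ends at 9, Badd9 ends at 10, Dsus4 ends at 15, Em7 ends at 18, Ebsus4 ends at 21, Dmaj7 ends at 23.
Beat 23 falls within Dmaj7.

Dmaj7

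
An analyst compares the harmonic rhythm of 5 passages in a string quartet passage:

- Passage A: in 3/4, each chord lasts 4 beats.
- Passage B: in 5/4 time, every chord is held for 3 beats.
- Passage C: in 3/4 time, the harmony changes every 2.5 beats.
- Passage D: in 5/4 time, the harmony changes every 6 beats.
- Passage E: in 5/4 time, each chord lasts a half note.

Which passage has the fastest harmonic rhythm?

Passage E

A: each chord is 4 beats in 3/4, so 0.75 per bar.
B: each chord is 3 beats in 5/4, so 5/3 per bar.
C: each chord is 2.5 beats in 3/4, so 1.2 per bar.
D: each chord is 6 beats in 5/4, so 5/6 per bar.
E: each chord is 2 beats in 5/4, so 2.5 per bar.
Fastest is E at 2.5 chords/bar.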